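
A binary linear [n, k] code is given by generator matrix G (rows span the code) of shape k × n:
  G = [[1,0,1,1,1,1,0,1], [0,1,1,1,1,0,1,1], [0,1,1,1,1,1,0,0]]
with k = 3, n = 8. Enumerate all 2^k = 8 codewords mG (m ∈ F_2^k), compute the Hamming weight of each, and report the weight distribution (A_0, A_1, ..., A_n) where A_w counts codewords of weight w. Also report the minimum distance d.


Weight distribution: A_0 = 1, A_3 = 2, A_4 = 1, A_5 = 2, A_6 = 2. Minimum distance d = 3.

Enumerate all 2^3 = 8 messages m ∈ F_2^3.
For each, compute codeword c = mG in F_2^8, then tally its weight.
  m = 000 → c = 00000000, weight = 0.
  m = 100 → c = 10111101, weight = 6.
  m = 010 → c = 01111011, weight = 6.
  m = 110 → c = 11000110, weight = 4.
  m = 001 → c = 01111100, weight = 5.
  m = 101 → c = 11000001, weight = 3.
  m = 011 → c = 00000111, weight = 3.
  m = 111 → c = 10111010, weight = 5.
Tally weights:
  weight 0: 1 codewords.
  weight 3: 2 codewords.
  weight 4: 1 codewords.
  weight 5: 2 codewords.
  weight 6: 2 codewords.
Minimum distance d = smallest w > 0 with A_w > 0 = 3.
Sanity: Σ A_w = 8 = 2^3 = 8 ✓.


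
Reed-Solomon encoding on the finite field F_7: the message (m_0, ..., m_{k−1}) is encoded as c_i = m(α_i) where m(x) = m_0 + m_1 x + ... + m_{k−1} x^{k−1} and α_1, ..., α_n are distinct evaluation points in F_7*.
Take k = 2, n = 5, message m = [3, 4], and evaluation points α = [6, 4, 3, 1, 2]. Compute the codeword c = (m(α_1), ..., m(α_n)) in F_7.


c = [6, 5, 1, 0, 4]

Message polynomial: m(x) = 3 + 4·x (mod 7).
For each evaluation point α_i, compute m(α_i) mod 7:
  α_1 = 6: Horner steps 4 → 6, so m(6) = 6.
  α_2 = 4: Horner steps 4 → 5, so m(4) = 5.
  α_3 = 3: Horner steps 4 → 1, so m(3) = 1.
  α_4 = 1: Horner steps 4 → 0, so m(1) = 0.
  α_5 = 2: Horner steps 4 → 4, so m(2) = 4.
Codeword c = [6, 5, 1, 0, 4] ∈ F_7^5.


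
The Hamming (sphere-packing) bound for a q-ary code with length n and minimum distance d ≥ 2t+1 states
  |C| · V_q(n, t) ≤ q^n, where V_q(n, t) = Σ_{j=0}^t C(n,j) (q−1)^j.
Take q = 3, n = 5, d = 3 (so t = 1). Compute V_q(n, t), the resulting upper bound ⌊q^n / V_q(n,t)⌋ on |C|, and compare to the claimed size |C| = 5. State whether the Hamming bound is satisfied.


V_q(n, t) = 11, q^n = 243, Hamming bound = 22, |C| = 5 ≤ bound (satisfied).

Step 1: Compute V_q(n, t) = Σ_{j=0}^1 C(n, j) (q−1)^j.
  j = 0: C(5,0)·(2)^0 = 1·1 = 1.
  j = 1: C(5,1)·(2)^1 = 5·2 = 10.
  V_q(n, t) = 1 + 10 = 11.
Step 2: q^n = 3^5 = 243.
Step 3: Hamming bound ⌊q^n / V_q(n,t)⌋ = ⌊243/11⌋ = 22.
Step 4: Compare |C| = 5 to 22: satisfied.
The claimed |C| lies below the Hamming bound.


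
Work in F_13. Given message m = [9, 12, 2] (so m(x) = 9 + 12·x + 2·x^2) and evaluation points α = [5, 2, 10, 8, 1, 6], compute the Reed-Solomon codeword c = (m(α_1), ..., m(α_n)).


c = [2, 2, 4, 12, 10, 10]

Message polynomial: m(x) = 9 + 12·x + 2·x^2 (mod 13).
For each evaluation point α_i, compute m(α_i) mod 13:
  α_1 = 5: Horner steps 2 → 9 → 2, so m(5) = 2.
  α_2 = 2: Horner steps 2 → 3 → 2, so m(2) = 2.
  α_3 = 10: Horner steps 2 → 6 → 4, so m(10) = 4.
  α_4 = 8: Horner steps 2 → 2 → 12, so m(8) = 12.
  α_5 = 1: Horner steps 2 → 1 → 10, so m(1) = 10.
  α_6 = 6: Horner steps 2 → 11 → 10, so m(6) = 10.
Codeword c = [2, 2, 4, 12, 10, 10] ∈ F_13^6.


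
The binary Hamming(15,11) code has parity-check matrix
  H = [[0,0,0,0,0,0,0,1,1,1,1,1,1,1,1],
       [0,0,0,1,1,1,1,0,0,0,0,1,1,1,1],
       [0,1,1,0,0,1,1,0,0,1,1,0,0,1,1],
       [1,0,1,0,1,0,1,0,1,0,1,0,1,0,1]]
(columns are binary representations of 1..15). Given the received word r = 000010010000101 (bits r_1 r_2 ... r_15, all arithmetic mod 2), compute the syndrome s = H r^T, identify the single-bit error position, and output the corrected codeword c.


s = (1, 1, 1, 1)^T, error position = 15, corrected codeword c = 000010010000100

Compute s = H r^T mod 2 one row at a time:
  s_1 = 1 + 0 + 0 + 0 + 0 + 1 + 0 + 1 = 3 ≡ 1 (mod 2).
  s_2 = 0 + 1 + 0 + 0 + 0 + 1 + 0 + 1 = 3 ≡ 1 (mod 2).
  s_3 = 0 + 0 + 0 + 0 + 0 + 0 + 0 + 1 = 1 ≡ 1 (mod 2).
  s_4 = 0 + 0 + 1 + 0 + 0 + 0 + 1 + 1 = 3 ≡ 1 (mod 2).
s = (1, 1, 1, 1)^T — this equals column 15 of H (binary 1111), so error is at position 15.
Correct: flip bit 15 of r = 000010010000101 to get c = 000010010000100.


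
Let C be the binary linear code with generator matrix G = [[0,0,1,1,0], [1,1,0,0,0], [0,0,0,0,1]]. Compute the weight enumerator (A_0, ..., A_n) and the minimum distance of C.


Weight distribution: A_0 = 1, A_1 = 1, A_2 = 2, A_3 = 2, A_4 = 1, A_5 = 1. Minimum distance d = 1.

Enumerate all 2^3 = 8 messages m ∈ F_2^3.
For each, compute codeword c = mG in F_2^5, then tally its weight.
  m = 000 → c = 00000, weight = 0.
  m = 100 → c = 00110, weight = 2.
  m = 010 → c = 11000, weight = 2.
  m = 110 → c = 11110, weight = 4.
  m = 001 → c = 00001, weight = 1.
  m = 101 → c = 00111, weight = 3.
  m = 011 → c = 11001, weight = 3.
  m = 111 → c = 11111, weight = 5.
Tally weights:
  weight 0: 1 codewords.
  weight 1: 1 codewords.
  weight 2: 2 codewords.
  weight 3: 2 codewords.
  weight 4: 1 codewords.
  weight 5: 1 codewords.
Minimum distance d = smallest w > 0 with A_w > 0 = 1.
Sanity: Σ A_w = 8 = 2^3 = 8 ✓.


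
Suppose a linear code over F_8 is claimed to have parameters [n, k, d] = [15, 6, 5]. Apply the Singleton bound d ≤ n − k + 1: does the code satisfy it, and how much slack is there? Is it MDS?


Singleton RHS = n − k + 1 = 10, slack = 5, bound satisfied, not MDS.

Singleton bound: d ≤ n − k + 1.
Here n = 15, k = 6, so n − k + 1 = 10.
Given d = 5, check d ≤ 10: YES.
Slack = (n − k + 1) − d = 5.
The code is NOT MDS (slack = 5 > 0).
Description: the claimed parameters are [15, 6, 5]_8; such a code would be non-MDS.


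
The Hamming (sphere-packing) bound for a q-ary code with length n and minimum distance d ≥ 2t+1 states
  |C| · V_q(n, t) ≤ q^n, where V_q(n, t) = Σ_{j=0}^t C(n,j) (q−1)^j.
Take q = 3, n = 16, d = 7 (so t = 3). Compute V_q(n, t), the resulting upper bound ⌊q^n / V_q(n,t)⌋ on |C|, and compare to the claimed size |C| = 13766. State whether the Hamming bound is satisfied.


V_q(n, t) = 4993, q^n = 43046721, Hamming bound = 8621, |C| = 13766 > bound (violated).

Step 1: Compute V_q(n, t) = Σ_{j=0}^3 C(n, j) (q−1)^j.
  j = 0: C(16,0)·(2)^0 = 1·1 = 1.
  j = 1: C(16,1)·(2)^1 = 16·2 = 32.
  j = 2: C(16,2)·(2)^2 = 120·4 = 480.
  j = 3: C(16,3)·(2)^3 = 560·8 = 4480.
  V_q(n, t) = 1 + 32 + 480 + 4480 = 4993.
Step 2: q^n = 3^16 = 43046721.
Step 3: Hamming bound ⌊q^n / V_q(n,t)⌋ = ⌊43046721/4993⌋ = 8621.
Step 4: Compare |C| = 13766 to 8621: violated.
The claimed |C| lies above the Hamming bound, so no 3-ary code of length 16 with d ≥ 7 can have 13766 codewords.


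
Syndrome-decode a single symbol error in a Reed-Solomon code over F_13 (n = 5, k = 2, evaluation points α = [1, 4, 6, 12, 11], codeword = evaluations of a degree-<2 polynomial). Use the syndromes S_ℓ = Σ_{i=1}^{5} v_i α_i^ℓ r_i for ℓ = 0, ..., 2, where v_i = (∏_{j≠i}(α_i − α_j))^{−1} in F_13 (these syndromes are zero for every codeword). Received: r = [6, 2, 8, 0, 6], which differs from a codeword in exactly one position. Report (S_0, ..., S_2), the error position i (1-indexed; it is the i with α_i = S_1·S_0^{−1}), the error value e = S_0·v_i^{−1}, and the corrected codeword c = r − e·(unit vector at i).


S = (9, 8, 10), error at position 5, error magnitude e = 9, c = [6, 2, 8, 0, 10].

Step 1: column multipliers v_i = (∏_{j≠i}(α_i − α_j))^{−1} mod 13.
  i = 1 (α = 1): (1−4)(1−6)(1−12)(1−11) = (−3)·(−5)·(−11)·(−10) = 1650 ≡ 12, so v_1 = 12^{−1} = 12 (mod 13).
  i = 2 (α = 4): (4−1)(4−6)(4−12)(4−11) = 3·(−2)·(−8)·(−7) = −336 ≡ 2, so v_2 = 2^{−1} = 7 (mod 13).
  i = 3 (α = 6): (6−1)(6−4)(6−12)(6−11) = 5·2·(−6)·(−5) = 300 ≡ 1, so v_3 = 1^{−1} = 1 (mod 13).
  i = 4 (α = 12): (12−1)(12−4)(12−6)(12−11) = 11·8·6·1 = 528 ≡ 8, so v_4 = 8^{−1} = 5 (mod 13).
  i = 5 (α = 11): (11−1)(11−4)(11−6)(11−12) = 10·7·5·(−1) = −350 ≡ 1, so v_5 = 1^{−1} = 1 (mod 13).
  v = [12, 7, 1, 5, 1].
Step 2: syndromes of r = [6, 2, 8, 0, 6] (all sums mod 13).
  S_0 = Σ v_i r_i = 12·6 + 7·2 + 1·8 + 5·0 + 1·6 = 100 ≡ 9.
  S_1 = Σ v_i α_i r_i = 12·1·6 + 7·4·2 + 1·6·8 + 5·12·0 + 1·11·6 = 242 ≡ 8.
  α_i^2 mod 13 = [1, 3, 10, 1, 4].
  S_2 = Σ v_i α_i^2 r_i = 12·1·6 + 7·3·2 + 1·10·8 + 5·1·0 + 1·4·6 = 218 ≡ 10.
  S = (9, 8, 10) ≠ 0, so r is not a codeword (an error is present).
Step 3: locate the error. For a single error e at position i, S_ℓ = v_i·e·α_i^ℓ, so α_err = S_1/S_0.
  S_0^{−1} = 9^{−1} = 3 (mod 13), so α_err = 8·3 = 24 ≡ 11 = α_5. Error position i = 5.
  Consistency check: S_2/S_1 = 10·5 = 50 ≡ 11 = α_err ✓ (single-error assumption holds).
Step 4: error magnitude e = S_0/v_5 = S_0·∏_{j≠5}(α_5 − α_j) = 9·1 = 9 ≡ 9 (mod 13).
Step 5: correct position 5: c_5 = r_5 − e = 6 − 9 ≡ 10 (mod 13). Hence c = [6, 2, 8, 0, 10].
  Check: interpolating c through the α_i gives m(x) = 3 + 3·x (degree < 2) with m(α_i) = c_i for every i, so c is indeed a codeword.


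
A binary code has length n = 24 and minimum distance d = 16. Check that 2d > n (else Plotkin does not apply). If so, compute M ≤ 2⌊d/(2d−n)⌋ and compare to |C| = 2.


Plotkin bound M ≤ 4; given |C| = 2 ≤ bound (satisfied).

Check applicability: 2d = 32, n = 24.
2d − n = 8 > 0, so Plotkin applies.
Compute d/(2d−n) = 16/8 ≈ 2.0000.
⌊d/(2d−n)⌋ = 2.
Plotkin bound: M ≤ 2·2 = 4.
Given |C| = 2, check: satisfied.
This |C| is below the Plotkin bound.


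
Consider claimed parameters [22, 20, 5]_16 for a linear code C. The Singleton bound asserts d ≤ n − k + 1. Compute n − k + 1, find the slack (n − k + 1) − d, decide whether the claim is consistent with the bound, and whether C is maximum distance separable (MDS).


Singleton RHS = n − k + 1 = 3, slack = -2, bound violated (no such code; not MDS).

Singleton bound: d ≤ n − k + 1.
Here n = 22, k = 20, so n − k + 1 = 3.
Given d = 5, check d ≤ 3: NO.
Slack = (n − k + 1) − d = -2.
The slack is negative: d = 5 exceeds n − k + 1 = 3 by 2, so the Singleton bound is violated and no linear [22, 20, 5]_16 code can exist. In particular it is not MDS (MDS requires d = n − k + 1 exactly).
Description: the claimed parameters are [22, 20, 5]_16; such a code would be impossible (violates the Singleton bound).


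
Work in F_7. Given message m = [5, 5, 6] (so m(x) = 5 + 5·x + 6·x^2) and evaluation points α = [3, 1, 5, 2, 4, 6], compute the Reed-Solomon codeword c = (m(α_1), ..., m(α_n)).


c = [4, 2, 5, 4, 2, 6]

Message polynomial: m(x) = 5 + 5·x + 6·x^2 (mod 7).
For each evaluation point α_i, compute m(α_i) mod 7:
  α_1 = 3: Horner steps 6 → 2 → 4, so m(3) = 4.
  α_2 = 1: Horner steps 6 → 4 → 2, so m(1) = 2.
  α_3 = 5: Horner steps 6 → 0 → 5, so m(5) = 5.
  α_4 = 2: Horner steps 6 → 3 → 4, so m(2) = 4.
  α_5 = 4: Horner steps 6 → 1 → 2, so m(4) = 2.
  α_6 = 6: Horner steps 6 → 6 → 6, so m(6) = 6.
Codeword c = [4, 2, 5, 4, 2, 6] ∈ F_7^6.


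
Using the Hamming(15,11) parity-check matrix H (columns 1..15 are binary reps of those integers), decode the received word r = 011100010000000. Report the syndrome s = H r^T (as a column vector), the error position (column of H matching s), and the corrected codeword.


s = (1, 1, 0, 1)^T, error position = 13, corrected codeword c = 011100010000100

Compute s = H r^T mod 2 one row at a time:
  s_1 = 1 + 0 + 0 + 0 + 0 + 0 + 0 + 0 = 1 ≡ 1 (mod 2).
  s_2 = 1 + 0 + 0 + 0 + 0 + 0 + 0 + 0 = 1 ≡ 1 (mod 2).
  s_3 = 1 + 1 + 0 + 0 + 0 + 0 + 0 + 0 = 2 ≡ 0 (mod 2).
  s_4 = 0 + 1 + 0 + 0 + 0 + 0 + 0 + 0 = 1 ≡ 1 (mod 2).
s = (1, 1, 0, 1)^T — this equals column 13 of H (binary 1101), so error is at position 13.
Correct: flip bit 13 of r = 011100010000000 to get c = 011100010000100.


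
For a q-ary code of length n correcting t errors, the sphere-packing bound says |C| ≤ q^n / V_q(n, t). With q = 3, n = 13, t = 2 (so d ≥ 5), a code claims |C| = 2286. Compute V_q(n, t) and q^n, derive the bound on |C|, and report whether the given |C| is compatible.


V_q(n, t) = 339, q^n = 1594323, Hamming bound = 4703, |C| = 2286 ≤ bound (satisfied).

Step 1: Compute V_q(n, t) = Σ_{j=0}^2 C(n, j) (q−1)^j.
  j = 0: C(13,0)·(2)^0 = 1·1 = 1.
  j = 1: C(13,1)·(2)^1 = 13·2 = 26.
  j = 2: C(13,2)·(2)^2 = 78·4 = 312.
  V_q(n, t) = 1 + 26 + 312 = 339.
Step 2: q^n = 3^13 = 1594323.
Step 3: Hamming bound ⌊q^n / V_q(n,t)⌋ = ⌊1594323/339⌋ = 4703.
Step 4: Compare |C| = 2286 to 4703: satisfied.
The claimed |C| lies below the Hamming bound.


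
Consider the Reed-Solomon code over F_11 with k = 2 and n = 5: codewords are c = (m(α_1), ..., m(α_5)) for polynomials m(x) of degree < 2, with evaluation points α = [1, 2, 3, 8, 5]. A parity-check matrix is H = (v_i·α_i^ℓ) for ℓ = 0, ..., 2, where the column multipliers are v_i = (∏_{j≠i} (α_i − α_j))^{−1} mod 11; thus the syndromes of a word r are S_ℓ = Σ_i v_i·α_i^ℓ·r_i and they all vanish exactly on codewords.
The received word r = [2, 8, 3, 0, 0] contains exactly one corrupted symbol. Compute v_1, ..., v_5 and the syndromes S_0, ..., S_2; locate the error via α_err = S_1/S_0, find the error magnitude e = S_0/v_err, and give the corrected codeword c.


S = (8, 7, 2), error at position 5, error magnitude e = 7, c = [2, 8, 3, 0, 4].

Step 1: column multipliers v_i = (∏_{j≠i}(α_i − α_j))^{−1} mod 11.
  i = 1 (α = 1): (1−2)(1−3)(1−8)(1−5) = (−1)·(−2)·(−7)·(−4) = 56 ≡ 1, so v_1 = 1^{−1} = 1 (mod 11).
  i = 2 (α = 2): (2−1)(2−3)(2−8)(2−5) = 1·(−1)·(−6)·(−3) = −18 ≡ 4, so v_2 = 4^{−1} = 3 (mod 11).
  i = 3 (α = 3): (3−1)(3−2)(3−8)(3−5) = 2·1·(−5)·(−2) = 20 ≡ 9, so v_3 = 9^{−1} = 5 (mod 11).
  i = 4 (α = 8): (8−1)(8−2)(8−3)(8−5) = 7·6·5·3 = 630 ≡ 3, so v_4 = 3^{−1} = 4 (mod 11).
  i = 5 (α = 5): (5−1)(5−2)(5−3)(5−8) = 4·3·2·(−3) = −72 ≡ 5, so v_5 = 5^{−1} = 9 (mod 11).
  v = [1, 3, 5, 4, 9].
Step 2: syndromes of r = [2, 8, 3, 0, 0] (all sums mod 11).
  S_0 = Σ v_i r_i = 1·2 + 3·8 + 5·3 + 4·0 + 9·0 = 41 ≡ 8.
  S_1 = Σ v_i α_i r_i = 1·1·2 + 3·2·8 + 5·3·3 + 4·8·0 + 9·5·0 = 95 ≡ 7.
  α_i^2 mod 11 = [1, 4, 9, 9, 3].
  S_2 = Σ v_i α_i^2 r_i = 1·1·2 + 3·4·8 + 5·9·3 + 4·9·0 + 9·3·0 = 233 ≡ 2.
  S = (8, 7, 2) ≠ 0, so r is not a codeword (an error is present).
Step 3: locate the error. For a single error e at position i, S_ℓ = v_i·e·α_i^ℓ, so α_err = S_1/S_0.
  S_0^{−1} = 8^{−1} = 7 (mod 11), so α_err = 7·7 = 49 ≡ 5 = α_5. Error position i = 5.
  Consistency check: S_2/S_1 = 2·8 = 16 ≡ 5 = α_err ✓ (single-error assumption holds).
Step 4: error magnitude e = S_0/v_5 = S_0·∏_{j≠5}(α_5 − α_j) = 8·5 = 40 ≡ 7 (mod 11).
Step 5: correct position 5: c_5 = r_5 − e = 0 − 7 ≡ 4 (mod 11). Hence c = [2, 8, 3, 0, 4].
  Check: interpolating c through the α_i gives m(x) = 7 + 6·x (degree < 2) with m(α_i) = c_i for every i, so c is indeed a codeword.


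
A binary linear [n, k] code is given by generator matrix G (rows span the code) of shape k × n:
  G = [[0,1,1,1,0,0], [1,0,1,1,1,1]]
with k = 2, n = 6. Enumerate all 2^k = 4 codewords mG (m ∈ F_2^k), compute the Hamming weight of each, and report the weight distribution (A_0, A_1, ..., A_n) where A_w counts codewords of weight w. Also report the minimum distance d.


Weight distribution: A_0 = 1, A_3 = 1, A_4 = 1, A_5 = 1. Minimum distance d = 3.

Enumerate all 2^2 = 4 messages m ∈ F_2^2.
For each, compute codeword c = mG in F_2^6, then tally its weight.
  m = 00 → c = 000000, weight = 0.
  m = 10 → c = 011100, weight = 3.
  m = 01 → c = 101111, weight = 5.
  m = 11 → c = 110011, weight = 4.
Tally weights:
  weight 0: 1 codewords.
  weight 3: 1 codewords.
  weight 4: 1 codewords.
  weight 5: 1 codewords.
Minimum distance d = smallest w > 0 with A_w > 0 = 3.
Sanity: Σ A_w = 4 = 2^2 = 4 ✓.


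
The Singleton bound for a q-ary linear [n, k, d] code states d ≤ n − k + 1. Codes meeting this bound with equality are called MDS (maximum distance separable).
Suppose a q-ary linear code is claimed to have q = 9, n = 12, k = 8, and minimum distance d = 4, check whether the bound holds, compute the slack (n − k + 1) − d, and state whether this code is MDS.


Singleton RHS = n − k + 1 = 5, slack = 1, bound satisfied, not MDS.

Singleton bound: d ≤ n − k + 1.
Here n = 12, k = 8, so n − k + 1 = 5.
Given d = 4, check d ≤ 5: YES.
Slack = (n − k + 1) − d = 1.
The code is NOT MDS (slack = 1 > 0).
Description: the claimed parameters are [12, 8, 4]_9; such a code would be non-MDS.


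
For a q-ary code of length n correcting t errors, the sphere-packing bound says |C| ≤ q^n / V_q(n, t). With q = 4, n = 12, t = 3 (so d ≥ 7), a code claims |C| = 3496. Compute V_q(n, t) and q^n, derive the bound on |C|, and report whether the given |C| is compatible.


V_q(n, t) = 6571, q^n = 16777216, Hamming bound = 2553, |C| = 3496 > bound (violated).

Step 1: Compute V_q(n, t) = Σ_{j=0}^3 C(n, j) (q−1)^j.
  j = 0: C(12,0)·(3)^0 = 1·1 = 1.
  j = 1: C(12,1)·(3)^1 = 12·3 = 36.
  j = 2: C(12,2)·(3)^2 = 66·9 = 594.
  j = 3: C(12,3)·(3)^3 = 220·27 = 5940.
  V_q(n, t) = 1 + 36 + 594 + 5940 = 6571.
Step 2: q^n = 4^12 = 16777216.
Step 3: Hamming bound ⌊q^n / V_q(n,t)⌋ = ⌊16777216/6571⌋ = 2553.
Step 4: Compare |C| = 3496 to 2553: violated.
The claimed |C| lies above the Hamming bound, so no 4-ary code of length 12 with d ≥ 7 can have 3496 codewords.


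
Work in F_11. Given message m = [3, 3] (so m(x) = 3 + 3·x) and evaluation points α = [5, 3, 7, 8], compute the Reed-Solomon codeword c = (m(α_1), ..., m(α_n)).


c = [7, 1, 2, 5]

Message polynomial: m(x) = 3 + 3·x (mod 11).
For each evaluation point α_i, compute m(α_i) mod 11:
  α_1 = 5: Horner steps 3 → 7, so m(5) = 7.
  α_2 = 3: Horner steps 3 → 1, so m(3) = 1.
  α_3 = 7: Horner steps 3 → 2, so m(7) = 2.
  α_4 = 8: Horner steps 3 → 5, so m(8) = 5.
Codeword c = [7, 1, 2, 5] ∈ F_11^4.


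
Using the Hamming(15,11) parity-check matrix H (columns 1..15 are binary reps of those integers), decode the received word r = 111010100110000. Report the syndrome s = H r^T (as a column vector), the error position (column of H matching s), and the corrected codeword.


s = (0, 0, 1, 1)^T, error position = 3, corrected codeword c = 110010100110000

Compute s = H r^T mod 2 one row at a time:
  s_1 = 0 + 0 + 1 + 1 + 0 + 0 + 0 + 0 = 2 ≡ 0 (mod 2).
  s_2 = 0 + 1 + 0 + 1 + 0 + 0 + 0 + 0 = 2 ≡ 0 (mod 2).
  s_3 = 1 + 1 + 0 + 1 + 1 + 1 + 0 + 0 = 5 ≡ 1 (mod 2).
  s_4 = 1 + 1 + 1 + 1 + 0 + 1 + 0 + 0 = 5 ≡ 1 (mod 2).
s = (0, 0, 1, 1)^T — this equals column 3 of H (binary 0011), so error is at position 3.
Correct: flip bit 3 of r = 111010100110000 to get c = 110010100110000.


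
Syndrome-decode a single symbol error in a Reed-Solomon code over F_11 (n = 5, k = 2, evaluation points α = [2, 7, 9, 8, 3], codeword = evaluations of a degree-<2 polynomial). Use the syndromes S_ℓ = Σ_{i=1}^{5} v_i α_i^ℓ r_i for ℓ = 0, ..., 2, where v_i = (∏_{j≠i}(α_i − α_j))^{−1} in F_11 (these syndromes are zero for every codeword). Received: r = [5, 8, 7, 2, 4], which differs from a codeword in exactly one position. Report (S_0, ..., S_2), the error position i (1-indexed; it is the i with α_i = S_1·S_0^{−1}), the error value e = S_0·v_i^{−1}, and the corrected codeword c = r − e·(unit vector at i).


S = (5, 4, 1), error at position 5, error magnitude e = 5, c = [5, 8, 7, 2, 10].

Step 1: column multipliers v_i = (∏_{j≠i}(α_i − α_j))^{−1} mod 11.
  i = 1 (α = 2): (2−7)(2−9)(2−8)(2−3) = (−5)·(−7)·(−6)·(−1) = 210 ≡ 1, so v_1 = 1^{−1} = 1 (mod 11).
  i = 2 (α = 7): (7−2)(7−9)(7−8)(7−3) = 5·(−2)·(−1)·4 = 40 ≡ 7, so v_2 = 7^{−1} = 8 (mod 11).
  i = 3 (α = 9): (9−2)(9−7)(9−8)(9−3) = 7·2·1·6 = 84 ≡ 7, so v_3 = 7^{−1} = 8 (mod 11).
  i = 4 (α = 8): (8−2)(8−7)(8−9)(8−3) = 6·1·(−1)·5 = −30 ≡ 3, so v_4 = 3^{−1} = 4 (mod 11).
  i = 5 (α = 3): (3−2)(3−7)(3−9)(3−8) = 1·(−4)·(−6)·(−5) = −120 ≡ 1, so v_5 = 1^{−1} = 1 (mod 11).
  v = [1, 8, 8, 4, 1].
Step 2: syndromes of r = [5, 8, 7, 2, 4] (all sums mod 11).
  S_0 = Σ v_i r_i = 1·5 + 8·8 + 8·7 + 4·2 + 1·4 = 137 ≡ 5.
  S_1 = Σ v_i α_i r_i = 1·2·5 + 8·7·8 + 8·9·7 + 4·8·2 + 1·3·4 = 1038 ≡ 4.
  α_i^2 mod 11 = [4, 5, 4, 9, 9].
  S_2 = Σ v_i α_i^2 r_i = 1·4·5 + 8·5·8 + 8·4·7 + 4·9·2 + 1·9·4 = 672 ≡ 1.
  S = (5, 4, 1) ≠ 0, so r is not a codeword (an error is present).
Step 3: locate the error. For a single error e at position i, S_ℓ = v_i·e·α_i^ℓ, so α_err = S_1/S_0.
  S_0^{−1} = 5^{−1} = 9 (mod 11), so α_err = 4·9 = 36 ≡ 3 = α_5. Error position i = 5.
  Consistency check: S_2/S_1 = 1·3 = 3 ≡ 3 = α_err ✓ (single-error assumption holds).
Step 4: error magnitude e = S_0/v_5 = S_0·∏_{j≠5}(α_5 − α_j) = 5·1 = 5 ≡ 5 (mod 11).
Step 5: correct position 5: c_5 = r_5 − e = 4 − 5 ≡ 10 (mod 11). Hence c = [5, 8, 7, 2, 10].
  Check: interpolating c through the α_i gives m(x) = 6 + 5·x (degree < 2) with m(α_i) = c_i for every i, so c is indeed a codeword.


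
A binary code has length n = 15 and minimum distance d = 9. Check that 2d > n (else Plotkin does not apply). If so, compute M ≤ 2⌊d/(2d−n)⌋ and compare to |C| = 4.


Plotkin bound M ≤ 6; given |C| = 4 ≤ bound (satisfied).

Check applicability: 2d = 18, n = 15.
2d − n = 3 > 0, so Plotkin applies.
Compute d/(2d−n) = 9/3 ≈ 3.0000.
⌊d/(2d−n)⌋ = 3.
Plotkin bound: M ≤ 2·3 = 6.
Given |C| = 4, check: satisfied.
This |C| is below the Plotkin bound.


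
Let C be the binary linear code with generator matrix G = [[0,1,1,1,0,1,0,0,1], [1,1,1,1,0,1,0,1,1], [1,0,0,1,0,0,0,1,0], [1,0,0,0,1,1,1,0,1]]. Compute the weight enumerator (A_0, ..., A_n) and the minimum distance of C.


Weight distribution: A_0 = 1, A_1 = 1, A_2 = 1, A_3 = 1, A_4 = 1, A_5 = 5, A_6 = 5, A_7 = 1. Minimum distance d = 1.

Enumerate all 2^4 = 16 messages m ∈ F_2^4.
For each, compute codeword c = mG in F_2^9, then tally its weight.
  m = 0000 → c = 000000000, weight = 0.
  m = 1000 → c = 011101001, weight = 5.
  m = 0100 → c = 111101011, weight = 7.
  m = 1100 → c = 100000010, weight = 2.
  m = 0010 → c = 100100010, weight = 3.
  m = 1010 → c = 111001011, weight = 6.
  m = 0110 → c = 011001001, weight = 4.
  m = 1110 → c = 000100000, weight = 1.
  m = 0001 → c = 100011101, weight = 5.
  m = 1001 → c = 111110100, weight = 6.
  m = 0101 → c = 011110110, weight = 6.
  m = 1101 → c = 000011111, weight = 5.
  m = 0011 → c = 000111111, weight = 6.
  m = 1011 → c = 011010110, weight = 5.
  m = 0111 → c = 111010100, weight = 5.
  m = 1111 → c = 100111101, weight = 6.
Tally weights:
  weight 0: 1 codewords.
  weight 1: 1 codewords.
  weight 2: 1 codewords.
  weight 3: 1 codewords.
  weight 4: 1 codewords.
  weight 5: 5 codewords.
  weight 6: 5 codewords.
  weight 7: 1 codewords.
Minimum distance d = smallest w > 0 with A_w > 0 = 1.
Sanity: Σ A_w = 16 = 2^4 = 16 ✓.


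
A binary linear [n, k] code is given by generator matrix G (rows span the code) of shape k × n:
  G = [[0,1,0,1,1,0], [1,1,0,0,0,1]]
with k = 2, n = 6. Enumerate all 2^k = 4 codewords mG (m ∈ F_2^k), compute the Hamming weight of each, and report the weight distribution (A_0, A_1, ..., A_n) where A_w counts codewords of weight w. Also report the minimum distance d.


Weight distribution: A_0 = 1, A_3 = 2, A_4 = 1. Minimum distance d = 3.

Enumerate all 2^2 = 4 messages m ∈ F_2^2.
For each, compute codeword c = mG in F_2^6, then tally its weight.
  m = 00 → c = 000000, weight = 0.
  m = 10 → c = 010110, weight = 3.
  m = 01 → c = 110001, weight = 3.
  m = 11 → c = 100111, weight = 4.
Tally weights:
  weight 0: 1 codewords.
  weight 3: 2 codewords.
  weight 4: 1 codewords.
Minimum distance d = smallest w > 0 with A_w > 0 = 3.
Sanity: Σ A_w = 4 = 2^2 = 4 ✓.


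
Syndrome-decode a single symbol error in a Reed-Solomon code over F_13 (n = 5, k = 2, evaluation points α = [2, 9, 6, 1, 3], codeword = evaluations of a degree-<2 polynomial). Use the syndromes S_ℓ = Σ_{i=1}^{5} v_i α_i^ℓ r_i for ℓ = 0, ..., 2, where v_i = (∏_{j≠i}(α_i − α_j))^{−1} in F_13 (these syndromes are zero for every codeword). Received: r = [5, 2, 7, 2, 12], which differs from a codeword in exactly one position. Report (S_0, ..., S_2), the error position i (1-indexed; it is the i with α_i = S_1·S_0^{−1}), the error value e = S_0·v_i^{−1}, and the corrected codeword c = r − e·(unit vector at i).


S = (2, 2, 2), error at position 4, error magnitude e = 4, c = [5, 2, 7, 11, 12].

Step 1: column multipliers v_i = (∏_{j≠i}(α_i − α_j))^{−1} mod 13.
  i = 1 (α = 2): (2−9)(2−6)(2−1)(2−3) = (−7)·(−4)·1·(−1) = −28 ≡ 11, so v_1 = 11^{−1} = 6 (mod 13).
  i = 2 (α = 9): (9−2)(9−6)(9−1)(9−3) = 7·3·8·6 = 1008 ≡ 7, so v_2 = 7^{−1} = 2 (mod 13).
  i = 3 (α = 6): (6−2)(6−9)(6−1)(6−3) = 4·(−3)·5·3 = −180 ≡ 2, so v_3 = 2^{−1} = 7 (mod 13).
  i = 4 (α = 1): (1−2)(1−9)(1−6)(1−3) = (−1)·(−8)·(−5)·(−2) = 80 ≡ 2, so v_4 = 2^{−1} = 7 (mod 13).
  i = 5 (α = 3): (3−2)(3−9)(3−6)(3−1) = 1·(−6)·(−3)·2 = 36 ≡ 10, so v_5 = 10^{−1} = 4 (mod 13).
  v = [6, 2, 7, 7, 4].
Step 2: syndromes of r = [5, 2, 7, 2, 12] (all sums mod 13).
  S_0 = Σ v_i r_i = 6·5 + 2·2 + 7·7 + 7·2 + 4·12 = 145 ≡ 2.
  S_1 = Σ v_i α_i r_i = 6·2·5 + 2·9·2 + 7·6·7 + 7·1·2 + 4·3·12 = 548 ≡ 2.
  α_i^2 mod 13 = [4, 3, 10, 1, 9].
  S_2 = Σ v_i α_i^2 r_i = 6·4·5 + 2·3·2 + 7·10·7 + 7·1·2 + 4·9·12 = 1068 ≡ 2.
  S = (2, 2, 2) ≠ 0, so r is not a codeword (an error is present).
Step 3: locate the error. For a single error e at position i, S_ℓ = v_i·e·α_i^ℓ, so α_err = S_1/S_0.
  S_0^{−1} = 2^{−1} = 7 (mod 13), so α_err = 2·7 = 14 ≡ 1 = α_4. Error position i = 4.
  Consistency check: S_2/S_1 = 2·7 = 14 ≡ 1 = α_err ✓ (single-error assumption holds).
Step 4: error magnitude e = S_0/v_4 = S_0·∏_{j≠4}(α_4 − α_j) = 2·2 = 4 ≡ 4 (mod 13).
Step 5: correct position 4: c_4 = r_4 − e = 2 − 4 ≡ 11 (mod 13). Hence c = [5, 2, 7, 11, 12].
  Check: interpolating c through the α_i gives m(x) = 4 + 7·x (degree < 2) with m(α_i) = c_i for every i, so c is indeed a codeword.


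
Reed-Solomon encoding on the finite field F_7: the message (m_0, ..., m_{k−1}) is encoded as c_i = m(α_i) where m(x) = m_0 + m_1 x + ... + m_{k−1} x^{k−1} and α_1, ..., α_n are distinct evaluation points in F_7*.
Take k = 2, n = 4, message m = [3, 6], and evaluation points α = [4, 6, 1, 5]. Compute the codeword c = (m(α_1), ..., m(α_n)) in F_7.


c = [6, 4, 2, 5]

Message polynomial: m(x) = 3 + 6·x (mod 7).
For each evaluation point α_i, compute m(α_i) mod 7:
  α_1 = 4: Horner steps 6 → 6, so m(4) = 6.
  α_2 = 6: Horner steps 6 → 4, so m(6) = 4.
  α_3 = 1: Horner steps 6 → 2, so m(1) = 2.
  α_4 = 5: Horner steps 6 → 5, so m(5) = 5.
Codeword c = [6, 4, 2, 5] ∈ F_7^4.


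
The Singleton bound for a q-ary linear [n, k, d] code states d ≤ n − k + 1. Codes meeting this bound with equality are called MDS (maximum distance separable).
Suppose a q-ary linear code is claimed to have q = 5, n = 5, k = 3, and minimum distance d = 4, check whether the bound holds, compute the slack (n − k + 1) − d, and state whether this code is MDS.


Singleton RHS = n − k + 1 = 3, slack = -1, bound violated (no such code; not MDS).

Singleton bound: d ≤ n − k + 1.
Here n = 5, k = 3, so n − k + 1 = 3.
Given d = 4, check d ≤ 3: NO.
Slack = (n − k + 1) − d = -1.
The slack is negative: d = 4 exceeds n − k + 1 = 3 by 1, so the Singleton bound is violated and no linear [5, 3, 4]_5 code can exist. In particular it is not MDS (MDS requires d = n − k + 1 exactly).
Description: the claimed parameters are [5, 3, 4]_5; such a code would be impossible (violates the Singleton bound).


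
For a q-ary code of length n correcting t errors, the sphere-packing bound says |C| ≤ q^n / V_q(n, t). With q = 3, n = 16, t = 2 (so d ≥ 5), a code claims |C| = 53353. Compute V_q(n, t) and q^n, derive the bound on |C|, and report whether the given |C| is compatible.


V_q(n, t) = 513, q^n = 43046721, Hamming bound = 83911, |C| = 53353 ≤ bound (satisfied).

Step 1: Compute V_q(n, t) = Σ_{j=0}^2 C(n, j) (q−1)^j.
  j = 0: C(16,0)·(2)^0 = 1·1 = 1.
  j = 1: C(16,1)·(2)^1 = 16·2 = 32.
  j = 2: C(16,2)·(2)^2 = 120·4 = 480.
  V_q(n, t) = 1 + 32 + 480 = 513.
Step 2: q^n = 3^16 = 43046721.
Step 3: Hamming bound ⌊q^n / V_q(n,t)⌋ = ⌊43046721/513⌋ = 83911.
Step 4: Compare |C| = 53353 to 83911: satisfied.
The claimed |C| lies below the Hamming bound.


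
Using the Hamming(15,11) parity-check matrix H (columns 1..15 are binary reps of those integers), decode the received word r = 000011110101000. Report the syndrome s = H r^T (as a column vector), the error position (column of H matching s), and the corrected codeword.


s = (1, 0, 1, 0)^T, error position = 10, corrected codeword c = 000011110001000

Compute s = H r^T mod 2 one row at a time:
  s_1 = 1 + 0 + 1 + 0 + 1 + 0 + 0 + 0 = 3 ≡ 1 (mod 2).
  s_2 = 0 + 1 + 1 + 1 + 1 + 0 + 0 + 0 = 4 ≡ 0 (mod 2).
  s_3 = 0 + 0 + 1 + 1 + 1 + 0 + 0 + 0 = 3 ≡ 1 (mod 2).
  s_4 = 0 + 0 + 1 + 1 + 0 + 0 + 0 + 0 = 2 ≡ 0 (mod 2).
s = (1, 0, 1, 0)^T — this equals column 10 of H (binary 1010), so error is at position 10.
Correct: flip bit 10 of r = 000011110101000 to get c = 000011110001000.


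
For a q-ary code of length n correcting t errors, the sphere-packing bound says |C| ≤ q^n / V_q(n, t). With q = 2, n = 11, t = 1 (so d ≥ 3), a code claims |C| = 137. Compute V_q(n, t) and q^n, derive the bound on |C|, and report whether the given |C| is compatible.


V_q(n, t) = 12, q^n = 2048, Hamming bound = 170, |C| = 137 ≤ bound (satisfied).

Step 1: Compute V_q(n, t) = Σ_{j=0}^1 C(n, j) (q−1)^j.
  j = 0: C(11,0)·(1)^0 = 1·1 = 1.
  j = 1: C(11,1)·(1)^1 = 11·1 = 11.
  V_q(n, t) = 1 + 11 = 12.
Step 2: q^n = 2^11 = 2048.
Step 3: Hamming bound ⌊q^n / V_q(n,t)⌋ = ⌊2048/12⌋ = 170.
Step 4: Compare |C| = 137 to 170: satisfied.
The claimed |C| lies below the Hamming bound.


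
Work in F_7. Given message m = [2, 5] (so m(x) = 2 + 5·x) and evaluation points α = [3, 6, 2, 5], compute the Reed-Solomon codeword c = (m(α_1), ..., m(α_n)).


c = [3, 4, 5, 6]

Message polynomial: m(x) = 2 + 5·x (mod 7).
For each evaluation point α_i, compute m(α_i) mod 7:
  α_1 = 3: Horner steps 5 → 3, so m(3) = 3.
  α_2 = 6: Horner steps 5 → 4, so m(6) = 4.
  α_3 = 2: Horner steps 5 → 5, so m(2) = 5.
  α_4 = 5: Horner steps 5 → 6, so m(5) = 6.
Codeword c = [3, 4, 5, 6] ∈ F_7^4.


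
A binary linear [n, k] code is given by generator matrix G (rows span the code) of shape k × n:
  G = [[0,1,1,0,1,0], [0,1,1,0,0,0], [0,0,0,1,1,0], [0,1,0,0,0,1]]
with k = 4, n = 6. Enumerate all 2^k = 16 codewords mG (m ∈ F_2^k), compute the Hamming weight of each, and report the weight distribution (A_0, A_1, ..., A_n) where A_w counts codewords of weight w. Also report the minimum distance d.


Weight distribution: A_0 = 1, A_1 = 2, A_2 = 4, A_3 = 6, A_4 = 3. Minimum distance d = 1.

Enumerate all 2^4 = 16 messages m ∈ F_2^4.
For each, compute codeword c = mG in F_2^6, then tally its weight.
  m = 0000 → c = 000000, weight = 0.
  m = 1000 → c = 011010, weight = 3.
  m = 0100 → c = 011000, weight = 2.
  m = 1100 → c = 000010, weight = 1.
  m = 0010 → c = 000110, weight = 2.
  m = 1010 → c = 011100, weight = 3.
  m = 0110 → c = 011110, weight = 4.
  m = 1110 → c = 000100, weight = 1.
  m = 0001 → c = 010001, weight = 2.
  m = 1001 → c = 001011, weight = 3.
  m = 0101 → c = 001001, weight = 2.
  m = 1101 → c = 010011, weight = 3.
  m = 0011 → c = 010111, weight = 4.
  m = 1011 → c = 001101, weight = 3.
  m = 0111 → c = 001111, weight = 4.
  m = 1111 → c = 010101, weight = 3.
Tally weights:
  weight 0: 1 codewords.
  weight 1: 2 codewords.
  weight 2: 4 codewords.
  weight 3: 6 codewords.
  weight 4: 3 codewords.
Minimum distance d = smallest w > 0 with A_w > 0 = 1.
Sanity: Σ A_w = 16 = 2^4 = 16 ✓.


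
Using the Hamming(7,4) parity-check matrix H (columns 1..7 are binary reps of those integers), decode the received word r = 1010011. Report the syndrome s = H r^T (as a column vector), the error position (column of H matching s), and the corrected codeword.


s = (0, 1, 1)^T, error position = 3, corrected codeword c = 1000011

Compute s = H r^T mod 2 one row at a time:
  s_1 = 0 + 0 + 1 + 1 = 2 ≡ 0 (mod 2).
  s_2 = 0 + 1 + 1 + 1 = 3 ≡ 1 (mod 2).
  s_3 = 1 + 1 + 0 + 1 = 3 ≡ 1 (mod 2).
s = (0, 1, 1)^T — this equals column 3 of H (binary 011), so error is at position 3.
Correct: flip bit 3 of r = 1010011 to get c = 1000011.


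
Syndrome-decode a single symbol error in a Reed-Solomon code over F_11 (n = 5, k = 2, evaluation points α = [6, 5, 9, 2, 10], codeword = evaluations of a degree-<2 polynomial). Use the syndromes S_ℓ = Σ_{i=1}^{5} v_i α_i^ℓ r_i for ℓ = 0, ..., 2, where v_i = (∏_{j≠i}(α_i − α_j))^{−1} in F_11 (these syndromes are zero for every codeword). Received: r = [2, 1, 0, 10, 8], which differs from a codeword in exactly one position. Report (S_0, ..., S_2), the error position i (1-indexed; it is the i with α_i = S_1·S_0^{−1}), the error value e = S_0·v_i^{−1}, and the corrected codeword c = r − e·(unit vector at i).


S = (1, 6, 3), error at position 1, error magnitude e = 4, c = [9, 1, 0, 10, 8].

Step 1: column multipliers v_i = (∏_{j≠i}(α_i − α_j))^{−1} mod 11.
  i = 1 (α = 6): (6−5)(6−9)(6−2)(6−10) = 1·(−3)·4·(−4) = 48 ≡ 4, so v_1 = 4^{−1} = 3 (mod 11).
  i = 2 (α = 5): (5−6)(5−9)(5−2)(5−10) = (−1)·(−4)·3·(−5) = −60 ≡ 6, so v_2 = 6^{−1} = 2 (mod 11).
  i = 3 (α = 9): (9−6)(9−5)(9−2)(9−10) = 3·4·7·(−1) = −84 ≡ 4, so v_3 = 4^{−1} = 3 (mod 11).
  i = 4 (α = 2): (2−6)(2−5)(2−9)(2−10) = (−4)·(−3)·(−7)·(−8) = 672 ≡ 1, so v_4 = 1^{−1} = 1 (mod 11).
  i = 5 (α = 10): (10−6)(10−5)(10−9)(10−2) = 4·5·1·8 = 160 ≡ 6, so v_5 = 6^{−1} = 2 (mod 11).
  v = [3, 2, 3, 1, 2].
Step 2: syndromes of r = [2, 1, 0, 10, 8] (all sums mod 11).
  S_0 = Σ v_i r_i = 3·2 + 2·1 + 3·0 + 1·10 + 2·8 = 34 ≡ 1.
  S_1 = Σ v_i α_i r_i = 3·6·2 + 2·5·1 + 3·9·0 + 1·2·10 + 2·10·8 = 226 ≡ 6.
  α_i^2 mod 11 = [3, 3, 4, 4, 1].
  S_2 = Σ v_i α_i^2 r_i = 3·3·2 + 2·3·1 + 3·4·0 + 1·4·10 + 2·1·8 = 80 ≡ 3.
  S = (1, 6, 3) ≠ 0, so r is not a codeword (an error is present).
Step 3: locate the error. For a single error e at position i, S_ℓ = v_i·e·α_i^ℓ, so α_err = S_1/S_0.
  S_0^{−1} = 1^{−1} = 1 (mod 11), so α_err = 6·1 = 6 ≡ 6 = α_1. Error position i = 1.
  Consistency check: S_2/S_1 = 3·2 = 6 ≡ 6 = α_err ✓ (single-error assumption holds).
Step 4: error magnitude e = S_0/v_1 = S_0·∏_{j≠1}(α_1 − α_j) = 1·4 = 4 ≡ 4 (mod 11).
Step 5: correct position 1: c_1 = r_1 − e = 2 − 4 ≡ 9 (mod 11). Hence c = [9, 1, 0, 10, 8].
  Check: interpolating c through the α_i gives m(x) = 5 + 8·x (degree < 2) with m(α_i) = c_i for every i, so c is indeed a codeword.


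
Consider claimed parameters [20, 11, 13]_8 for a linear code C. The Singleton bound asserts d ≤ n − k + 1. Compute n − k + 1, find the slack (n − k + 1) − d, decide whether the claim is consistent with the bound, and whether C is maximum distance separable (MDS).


Singleton RHS = n − k + 1 = 10, slack = -3, bound violated (no such code; not MDS).

Singleton bound: d ≤ n − k + 1.
Here n = 20, k = 11, so n − k + 1 = 10.
Given d = 13, check d ≤ 10: NO.
Slack = (n − k + 1) − d = -3.
The slack is negative: d = 13 exceeds n − k + 1 = 10 by 3, so the Singleton bound is violated and no linear [20, 11, 13]_8 code can exist. In particular it is not MDS (MDS requires d = n − k + 1 exactly).
Description: the claimed parameters are [20, 11, 13]_8; such a code would be impossible (violates the Singleton bound).


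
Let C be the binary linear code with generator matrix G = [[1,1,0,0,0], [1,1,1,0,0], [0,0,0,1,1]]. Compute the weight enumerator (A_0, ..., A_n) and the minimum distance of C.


Weight distribution: A_0 = 1, A_1 = 1, A_2 = 2, A_3 = 2, A_4 = 1, A_5 = 1. Minimum distance d = 1.

Enumerate all 2^3 = 8 messages m ∈ F_2^3.
For each, compute codeword c = mG in F_2^5, then tally its weight.
  m = 000 → c = 00000, weight = 0.
  m = 100 → c = 11000, weight = 2.
  m = 010 → c = 11100, weight = 3.
  m = 110 → c = 00100, weight = 1.
  m = 001 → c = 00011, weight = 2.
  m = 101 → c = 11011, weight = 4.
  m = 011 → c = 11111, weight = 5.
  m = 111 → c = 00111, weight = 3.
Tally weights:
  weight 0: 1 codewords.
  weight 1: 1 codewords.
  weight 2: 2 codewords.
  weight 3: 2 codewords.
  weight 4: 1 codewords.
  weight 5: 1 codewords.
Minimum distance d = smallest w > 0 with A_w > 0 = 1.
Sanity: Σ A_w = 8 = 2^3 = 8 ✓.


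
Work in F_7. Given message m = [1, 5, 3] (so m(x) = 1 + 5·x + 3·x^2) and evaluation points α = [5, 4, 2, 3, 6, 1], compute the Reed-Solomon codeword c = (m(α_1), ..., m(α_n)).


c = [3, 6, 2, 1, 6, 2]

Message polynomial: m(x) = 1 + 5·x + 3·x^2 (mod 7).
For each evaluation point α_i, compute m(α_i) mod 7:
  α_1 = 5: Horner steps 3 → 6 → 3, so m(5) = 3.
  α_2 = 4: Horner steps 3 → 3 → 6, so m(4) = 6.
  α_3 = 2: Horner steps 3 → 4 → 2, so m(2) = 2.
  α_4 = 3: Horner steps 3 → 0 → 1, so m(3) = 1.
  α_5 = 6: Horner steps 3 → 2 → 6, so m(6) = 6.
  α_6 = 1: Horner steps 3 → 1 → 2, so m(1) = 2.
Codeword c = [3, 6, 2, 1, 6, 2] ∈ F_7^6.


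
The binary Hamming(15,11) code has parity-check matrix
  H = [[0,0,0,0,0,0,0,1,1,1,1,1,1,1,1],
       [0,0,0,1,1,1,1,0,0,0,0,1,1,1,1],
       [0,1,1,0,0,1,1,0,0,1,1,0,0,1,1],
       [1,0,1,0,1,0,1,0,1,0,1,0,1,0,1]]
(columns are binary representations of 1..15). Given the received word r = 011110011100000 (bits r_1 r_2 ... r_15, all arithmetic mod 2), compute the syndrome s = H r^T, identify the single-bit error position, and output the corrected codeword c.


s = (1, 0, 1, 1)^T, error position = 11, corrected codeword c = 011110011110000

Compute s = H r^T mod 2 one row at a time:
  s_1 = 1 + 1 + 1 + 0 + 0 + 0 + 0 + 0 = 3 ≡ 1 (mod 2).
  s_2 = 1 + 1 + 0 + 0 + 0 + 0 + 0 + 0 = 2 ≡ 0 (mod 2).
  s_3 = 1 + 1 + 0 + 0 + 1 + 0 + 0 + 0 = 3 ≡ 1 (mod 2).
  s_4 = 0 + 1 + 1 + 0 + 1 + 0 + 0 + 0 = 3 ≡ 1 (mod 2).
s = (1, 0, 1, 1)^T — this equals column 11 of H (binary 1011), so error is at position 11.
Correct: flip bit 11 of r = 011110011100000 to get c = 011110011110000.


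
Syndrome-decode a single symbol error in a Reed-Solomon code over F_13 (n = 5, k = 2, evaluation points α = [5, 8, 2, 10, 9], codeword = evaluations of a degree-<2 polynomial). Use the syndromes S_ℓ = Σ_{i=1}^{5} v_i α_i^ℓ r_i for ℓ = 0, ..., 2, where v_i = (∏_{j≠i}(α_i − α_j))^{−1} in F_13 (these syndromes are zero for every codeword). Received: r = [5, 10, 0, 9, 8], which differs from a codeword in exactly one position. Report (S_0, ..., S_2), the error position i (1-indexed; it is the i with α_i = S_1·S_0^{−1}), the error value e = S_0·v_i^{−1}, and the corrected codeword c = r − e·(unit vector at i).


S = (4, 10, 12), error at position 5, error magnitude e = 5, c = [5, 10, 0, 9, 3].

Step 1: column multipliers v_i = (∏_{j≠i}(α_i − α_j))^{−1} mod 13.
  i = 1 (α = 5): (5−8)(5−2)(5−10)(5−9) = (−3)·3·(−5)·(−4) = −180 ≡ 2, so v_1 = 2^{−1} = 7 (mod 13).
  i = 2 (α = 8): (8−5)(8−2)(8−10)(8−9) = 3·6·(−2)·(−1) = 36 ≡ 10, so v_2 = 10^{−1} = 4 (mod 13).
  i = 3 (α = 2): (2−5)(2−8)(2−10)(2−9) = (−3)·(−6)·(−8)·(−7) = 1008 ≡ 7, so v_3 = 7^{−1} = 2 (mod 13).
  i = 4 (α = 10): (10−5)(10−8)(10−2)(10−9) = 5·2·8·1 = 80 ≡ 2, so v_4 = 2^{−1} = 7 (mod 13).
  i = 5 (α = 9): (9−5)(9−8)(9−2)(9−10) = 4·1·7·(−1) = −28 ≡ 11, so v_5 = 11^{−1} = 6 (mod 13).
  v = [7, 4, 2, 7, 6].
Step 2: syndromes of r = [5, 10, 0, 9, 8] (all sums mod 13).
  S_0 = Σ v_i r_i = 7·5 + 4·10 + 2·0 + 7·9 + 6·8 = 186 ≡ 4.
  S_1 = Σ v_i α_i r_i = 7·5·5 + 4·8·10 + 2·2·0 + 7·10·9 + 6·9·8 = 1557 ≡ 10.
  α_i^2 mod 13 = [12, 12, 4, 9, 3].
  S_2 = Σ v_i α_i^2 r_i = 7·12·5 + 4·12·10 + 2·4·0 + 7·9·9 + 6·3·8 = 1611 ≡ 12.
  S = (4, 10, 12) ≠ 0, so r is not a codeword (an error is present).
Step 3: locate the error. For a single error e at position i, S_ℓ = v_i·e·α_i^ℓ, so α_err = S_1/S_0.
  S_0^{−1} = 4^{−1} = 10 (mod 13), so α_err = 10·10 = 100 ≡ 9 = α_5. Error position i = 5.
  Consistency check: S_2/S_1 = 12·4 = 48 ≡ 9 = α_err ✓ (single-error assumption holds).
Step 4: error magnitude e = S_0/v_5 = S_0·∏_{j≠5}(α_5 − α_j) = 4·11 = 44 ≡ 5 (mod 13).
Step 5: correct position 5: c_5 = r_5 − e = 8 − 5 ≡ 3 (mod 13). Hence c = [5, 10, 0, 9, 3].
  Check: interpolating c through the α_i gives m(x) = 1 + 6·x (degree < 2) with m(α_i) = c_i for every i, so c is indeed a codeword.
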